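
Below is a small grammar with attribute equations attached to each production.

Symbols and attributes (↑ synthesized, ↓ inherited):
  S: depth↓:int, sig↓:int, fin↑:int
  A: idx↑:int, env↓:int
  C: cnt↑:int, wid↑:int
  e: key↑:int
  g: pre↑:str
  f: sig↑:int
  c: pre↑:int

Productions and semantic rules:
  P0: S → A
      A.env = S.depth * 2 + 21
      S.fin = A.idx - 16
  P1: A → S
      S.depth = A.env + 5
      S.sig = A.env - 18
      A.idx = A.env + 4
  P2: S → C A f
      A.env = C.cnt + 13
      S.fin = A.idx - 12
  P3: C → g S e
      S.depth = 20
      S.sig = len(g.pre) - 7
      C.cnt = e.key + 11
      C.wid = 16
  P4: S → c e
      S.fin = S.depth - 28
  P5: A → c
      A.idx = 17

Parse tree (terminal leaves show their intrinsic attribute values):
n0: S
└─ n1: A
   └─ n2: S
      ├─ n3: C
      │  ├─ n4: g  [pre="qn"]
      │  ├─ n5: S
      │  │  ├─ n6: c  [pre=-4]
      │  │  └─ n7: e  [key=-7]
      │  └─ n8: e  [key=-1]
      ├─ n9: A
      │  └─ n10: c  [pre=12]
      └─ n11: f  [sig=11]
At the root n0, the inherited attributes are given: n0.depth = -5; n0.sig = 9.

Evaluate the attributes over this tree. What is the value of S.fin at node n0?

1. n0.depth = -5  [given at root]
2. n0.sig = 9  [given at root]
3. n1.env = 11  [S.depth * 2 + 21]
4. n2.depth = 16  [A.env + 5]
5. n2.sig = -7  [A.env - 18]
6. n4.pre = "qn"  [terminal]
7. n5.depth = 20  [20]
8. n5.sig = -5  [len(g.pre) - 7]
9. n6.pre = -4  [terminal]
10. n7.key = -7  [terminal]
11. n5.fin = -8  [S.depth - 28]
12. n8.key = -1  [terminal]
13. n3.cnt = 10  [e.key + 11]
14. n3.wid = 16  [16]
15. n9.env = 23  [C.cnt + 13]
16. n10.pre = 12  [terminal]
17. n9.idx = 17  [17]
18. n11.sig = 11  [terminal]
19. n2.fin = 5  [A.idx - 12]
20. n1.idx = 15  [A.env + 4]
21. n0.fin = -1  [A.idx - 16]

-1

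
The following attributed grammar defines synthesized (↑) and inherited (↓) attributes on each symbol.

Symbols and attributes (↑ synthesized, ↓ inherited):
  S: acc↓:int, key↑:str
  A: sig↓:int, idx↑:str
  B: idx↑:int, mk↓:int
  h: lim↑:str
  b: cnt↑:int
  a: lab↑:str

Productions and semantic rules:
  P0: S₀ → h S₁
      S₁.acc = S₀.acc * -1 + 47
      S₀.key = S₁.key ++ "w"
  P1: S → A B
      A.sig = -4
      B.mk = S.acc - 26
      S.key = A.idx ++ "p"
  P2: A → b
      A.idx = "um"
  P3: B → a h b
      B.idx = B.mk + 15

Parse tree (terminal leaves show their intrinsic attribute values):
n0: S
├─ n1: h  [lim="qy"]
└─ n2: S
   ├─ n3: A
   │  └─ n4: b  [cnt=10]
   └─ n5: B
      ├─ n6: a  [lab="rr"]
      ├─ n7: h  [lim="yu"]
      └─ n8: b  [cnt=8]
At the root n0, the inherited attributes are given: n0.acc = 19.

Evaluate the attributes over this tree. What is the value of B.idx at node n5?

1. n0.acc = 19  [given at root]
2. n1.lim = "qy"  [terminal]
3. n2.acc = 28  [S₀.acc * -1 + 47]
4. n3.sig = -4  [-4]
5. n4.cnt = 10  [terminal]
6. n3.idx = "um"  ["um"]
7. n5.mk = 2  [S.acc - 26]
8. n6.lab = "rr"  [terminal]
9. n7.lim = "yu"  [terminal]
10. n8.cnt = 8  [terminal]
11. n5.idx = 17  [B.mk + 15]
12. n2.key = "ump"  [A.idx ++ "p"]
13. n0.key = "umpw"  [S₁.key ++ "w"]

17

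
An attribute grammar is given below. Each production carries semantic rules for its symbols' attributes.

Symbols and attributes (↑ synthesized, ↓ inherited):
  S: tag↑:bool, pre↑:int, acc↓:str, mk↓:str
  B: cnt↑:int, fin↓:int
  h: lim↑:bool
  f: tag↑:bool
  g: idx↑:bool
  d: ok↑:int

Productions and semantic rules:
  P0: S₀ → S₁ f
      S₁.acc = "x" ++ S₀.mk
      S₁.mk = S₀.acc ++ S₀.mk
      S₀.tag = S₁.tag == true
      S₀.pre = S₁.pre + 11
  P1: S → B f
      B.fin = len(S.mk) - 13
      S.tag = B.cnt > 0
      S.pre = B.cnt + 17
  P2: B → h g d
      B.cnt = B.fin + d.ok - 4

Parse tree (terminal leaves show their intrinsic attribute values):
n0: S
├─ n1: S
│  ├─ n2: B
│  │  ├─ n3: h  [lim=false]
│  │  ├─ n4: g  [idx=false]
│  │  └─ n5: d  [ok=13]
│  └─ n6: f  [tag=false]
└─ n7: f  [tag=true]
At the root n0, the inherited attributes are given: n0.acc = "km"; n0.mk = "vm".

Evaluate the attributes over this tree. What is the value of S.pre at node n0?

1. n0.acc = "km"  [given at root]
2. n0.mk = "vm"  [given at root]
3. n1.acc = "xvm"  ["x" ++ S₀.mk]
4. n1.mk = "kmvm"  [S₀.acc ++ S₀.mk]
5. n2.fin = -9  [len(S.mk) - 13]
6. n3.lim = false  [terminal]
7. n4.idx = false  [terminal]
8. n5.ok = 13  [terminal]
9. n2.cnt = 0  [B.fin + d.ok - 4]
10. n6.tag = false  [terminal]
11. n1.tag = false  [B.cnt > 0]
12. n1.pre = 17  [B.cnt + 17]
13. n7.tag = true  [terminal]
14. n0.tag = false  [S₁.tag == true]
15. n0.pre = 28  [S₁.pre + 11]

28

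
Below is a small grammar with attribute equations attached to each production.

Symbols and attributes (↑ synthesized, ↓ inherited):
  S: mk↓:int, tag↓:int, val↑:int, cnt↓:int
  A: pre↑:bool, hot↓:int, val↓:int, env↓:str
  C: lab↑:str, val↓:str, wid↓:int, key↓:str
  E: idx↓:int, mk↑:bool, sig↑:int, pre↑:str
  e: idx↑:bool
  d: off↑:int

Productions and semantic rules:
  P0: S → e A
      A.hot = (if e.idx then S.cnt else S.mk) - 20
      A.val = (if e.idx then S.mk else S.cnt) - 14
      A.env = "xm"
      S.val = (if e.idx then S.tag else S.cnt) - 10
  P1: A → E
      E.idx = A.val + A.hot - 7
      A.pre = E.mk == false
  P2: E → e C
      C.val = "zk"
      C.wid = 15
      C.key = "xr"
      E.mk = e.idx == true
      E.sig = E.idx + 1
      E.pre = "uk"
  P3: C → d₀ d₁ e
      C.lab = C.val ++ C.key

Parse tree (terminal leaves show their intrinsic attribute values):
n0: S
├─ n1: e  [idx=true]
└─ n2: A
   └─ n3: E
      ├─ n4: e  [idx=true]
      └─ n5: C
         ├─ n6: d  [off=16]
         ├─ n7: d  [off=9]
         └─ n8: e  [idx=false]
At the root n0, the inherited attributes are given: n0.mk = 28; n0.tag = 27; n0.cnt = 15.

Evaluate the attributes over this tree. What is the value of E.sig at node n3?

1. n0.mk = 28  [given at root]
2. n0.tag = 27  [given at root]
3. n0.cnt = 15  [given at root]
4. n1.idx = true  [terminal]
5. n2.hot = -5  [(if e.idx then S.cnt else S.mk) - 20]
6. n2.val = 14  [(if e.idx then S.mk else S.cnt) - 14]
7. n2.env = "xm"  ["xm"]
8. n3.idx = 2  [A.val + A.hot - 7]
9. n4.idx = true  [terminal]
10. n5.val = "zk"  ["zk"]
11. n5.wid = 15  [15]
12. n5.key = "xr"  ["xr"]
13. n6.off = 16  [terminal]
14. n7.off = 9  [terminal]
15. n8.idx = false  [terminal]
16. n5.lab = "zkxr"  [C.val ++ C.key]
17. n3.mk = true  [e.idx == true]
18. n3.sig = 3  [E.idx + 1]
19. n3.pre = "uk"  ["uk"]
20. n2.pre = false  [E.mk == false]
21. n0.val = 17  [(if e.idx then S.tag else S.cnt) - 10]

3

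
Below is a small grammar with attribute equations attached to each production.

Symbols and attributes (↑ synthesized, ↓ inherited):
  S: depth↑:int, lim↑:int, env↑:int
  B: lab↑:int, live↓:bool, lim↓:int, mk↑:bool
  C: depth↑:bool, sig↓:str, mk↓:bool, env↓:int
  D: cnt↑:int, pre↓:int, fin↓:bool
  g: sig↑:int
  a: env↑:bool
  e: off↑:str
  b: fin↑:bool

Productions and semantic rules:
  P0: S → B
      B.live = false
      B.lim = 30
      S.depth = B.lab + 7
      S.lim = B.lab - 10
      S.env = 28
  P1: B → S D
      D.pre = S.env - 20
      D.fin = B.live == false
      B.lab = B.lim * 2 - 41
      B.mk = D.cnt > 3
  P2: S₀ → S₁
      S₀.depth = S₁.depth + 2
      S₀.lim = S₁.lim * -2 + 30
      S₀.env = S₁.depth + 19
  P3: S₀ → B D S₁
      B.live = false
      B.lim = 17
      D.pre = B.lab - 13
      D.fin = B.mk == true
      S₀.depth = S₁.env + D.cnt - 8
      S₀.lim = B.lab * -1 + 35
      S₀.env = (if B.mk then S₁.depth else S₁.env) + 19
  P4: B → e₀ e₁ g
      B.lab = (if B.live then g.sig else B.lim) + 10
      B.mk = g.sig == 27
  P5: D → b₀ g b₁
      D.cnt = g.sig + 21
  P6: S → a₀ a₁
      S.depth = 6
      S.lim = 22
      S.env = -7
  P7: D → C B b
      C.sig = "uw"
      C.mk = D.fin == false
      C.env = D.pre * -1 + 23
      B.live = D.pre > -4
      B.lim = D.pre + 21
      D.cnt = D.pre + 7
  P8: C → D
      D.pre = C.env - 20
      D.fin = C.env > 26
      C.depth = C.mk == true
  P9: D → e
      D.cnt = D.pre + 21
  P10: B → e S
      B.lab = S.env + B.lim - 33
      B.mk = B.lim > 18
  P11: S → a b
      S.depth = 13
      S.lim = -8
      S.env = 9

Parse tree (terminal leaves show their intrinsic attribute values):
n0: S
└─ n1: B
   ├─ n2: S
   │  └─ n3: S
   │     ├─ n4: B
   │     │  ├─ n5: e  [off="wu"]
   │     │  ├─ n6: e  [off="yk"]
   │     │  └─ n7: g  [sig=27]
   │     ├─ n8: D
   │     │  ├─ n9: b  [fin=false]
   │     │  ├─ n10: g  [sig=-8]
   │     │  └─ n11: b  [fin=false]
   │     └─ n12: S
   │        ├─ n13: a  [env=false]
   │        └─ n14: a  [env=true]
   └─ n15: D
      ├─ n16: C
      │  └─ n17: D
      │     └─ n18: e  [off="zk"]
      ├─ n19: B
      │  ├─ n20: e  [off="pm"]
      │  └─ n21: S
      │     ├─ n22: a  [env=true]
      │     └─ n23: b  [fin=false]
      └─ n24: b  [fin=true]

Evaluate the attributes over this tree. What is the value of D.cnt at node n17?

27

1. n1.live = false  [false]
2. n1.lim = 30  [30]
3. n4.live = false  [false]
4. n4.lim = 17  [17]
5. n5.off = "wu"  [terminal]
6. n6.off = "yk"  [terminal]
7. n7.sig = 27  [terminal]
8. n4.lab = 27  [(if B.live then g.sig else B.lim) + 10]
9. n4.mk = true  [g.sig == 27]
10. n8.pre = 14  [B.lab - 13]
11. n8.fin = true  [B.mk == true]
12. n9.fin = false  [terminal]
13. n10.sig = -8  [terminal]
14. n11.fin = false  [terminal]
15. n8.cnt = 13  [g.sig + 21]
16. n13.env = false  [terminal]
17. n14.env = true  [terminal]
18. n12.depth = 6  [6]
19. n12.lim = 22  [22]
20. n12.env = -7  [-7]
21. n3.depth = -2  [S₁.env + D.cnt - 8]
22. n3.lim = 8  [B.lab * -1 + 35]
23. n3.env = 25  [(if B.mk then S₁.depth else S₁.env) + 19]
24. n2.depth = 0  [S₁.depth + 2]
25. n2.lim = 14  [S₁.lim * -2 + 30]
26. n2.env = 17  [S₁.depth + 19]
27. n15.pre = -3  [S.env - 20]
28. n15.fin = true  [B.live == false]
29. n16.sig = "uw"  ["uw"]
30. n16.mk = false  [D.fin == false]
31. n16.env = 26  [D.pre * -1 + 23]
32. n17.pre = 6  [C.env - 20]
33. n17.fin = false  [C.env > 26]
34. n18.off = "zk"  [terminal]
35. n17.cnt = 27  [D.pre + 21]
36. n16.depth = false  [C.mk == true]
37. n19.live = true  [D.pre > -4]
38. n19.lim = 18  [D.pre + 21]
39. n20.off = "pm"  [terminal]
40. n22.env = true  [terminal]
41. n23.fin = false  [terminal]
42. n21.depth = 13  [13]
43. n21.lim = -8  [-8]
44. n21.env = 9  [9]
45. n19.lab = -6  [S.env + B.lim - 33]
46. n19.mk = false  [B.lim > 18]
47. n24.fin = true  [terminal]
48. n15.cnt = 4  [D.pre + 7]
49. n1.lab = 19  [B.lim * 2 - 41]
50. n1.mk = true  [D.cnt > 3]
51. n0.depth = 26  [B.lab + 7]
52. n0.lim = 9  [B.lab - 10]
53. n0.env = 28  [28]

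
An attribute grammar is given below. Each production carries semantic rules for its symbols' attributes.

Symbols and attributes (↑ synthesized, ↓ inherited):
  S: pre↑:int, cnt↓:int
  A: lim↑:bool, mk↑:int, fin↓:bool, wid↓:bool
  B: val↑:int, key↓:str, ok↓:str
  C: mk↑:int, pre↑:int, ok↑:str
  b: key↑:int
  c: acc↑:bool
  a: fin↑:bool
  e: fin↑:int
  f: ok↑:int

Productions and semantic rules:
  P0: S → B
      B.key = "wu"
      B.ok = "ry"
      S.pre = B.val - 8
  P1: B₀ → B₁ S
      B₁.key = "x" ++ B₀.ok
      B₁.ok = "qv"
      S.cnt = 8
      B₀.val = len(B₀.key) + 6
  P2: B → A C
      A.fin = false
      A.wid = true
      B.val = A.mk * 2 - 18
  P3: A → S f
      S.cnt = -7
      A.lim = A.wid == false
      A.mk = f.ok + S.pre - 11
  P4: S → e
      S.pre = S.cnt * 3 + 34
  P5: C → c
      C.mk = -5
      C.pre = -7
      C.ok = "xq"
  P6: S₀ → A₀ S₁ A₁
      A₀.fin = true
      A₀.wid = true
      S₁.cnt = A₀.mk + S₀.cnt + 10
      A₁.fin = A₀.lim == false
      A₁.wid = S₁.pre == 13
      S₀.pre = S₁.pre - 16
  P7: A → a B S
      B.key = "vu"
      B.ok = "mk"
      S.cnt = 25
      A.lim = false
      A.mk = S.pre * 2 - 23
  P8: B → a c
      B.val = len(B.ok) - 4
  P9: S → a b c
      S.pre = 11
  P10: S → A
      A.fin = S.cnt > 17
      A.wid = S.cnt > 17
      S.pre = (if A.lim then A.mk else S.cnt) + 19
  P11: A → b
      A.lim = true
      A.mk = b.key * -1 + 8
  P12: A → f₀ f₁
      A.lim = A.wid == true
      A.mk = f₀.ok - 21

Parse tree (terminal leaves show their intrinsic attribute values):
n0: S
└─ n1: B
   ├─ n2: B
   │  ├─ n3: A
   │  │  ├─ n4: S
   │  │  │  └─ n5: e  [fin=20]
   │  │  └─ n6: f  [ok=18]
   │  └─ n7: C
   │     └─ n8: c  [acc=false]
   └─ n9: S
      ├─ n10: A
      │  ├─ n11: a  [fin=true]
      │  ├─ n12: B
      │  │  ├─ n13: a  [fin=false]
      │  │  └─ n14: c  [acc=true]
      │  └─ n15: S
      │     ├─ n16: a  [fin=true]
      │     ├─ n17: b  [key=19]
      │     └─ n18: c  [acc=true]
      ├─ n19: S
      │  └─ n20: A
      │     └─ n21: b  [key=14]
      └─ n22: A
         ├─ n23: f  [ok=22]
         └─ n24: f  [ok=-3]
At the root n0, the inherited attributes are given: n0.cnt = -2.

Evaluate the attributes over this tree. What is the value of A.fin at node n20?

false

1. n0.cnt = -2  [given at root]
2. n1.key = "wu"  ["wu"]
3. n1.ok = "ry"  ["ry"]
4. n2.key = "xry"  ["x" ++ B₀.ok]
5. n2.ok = "qv"  ["qv"]
6. n3.fin = false  [false]
7. n3.wid = true  [true]
8. n4.cnt = -7  [-7]
9. n5.fin = 20  [terminal]
10. n4.pre = 13  [S.cnt * 3 + 34]
11. n6.ok = 18  [terminal]
12. n3.lim = false  [A.wid == false]
13. n3.mk = 20  [f.ok + S.pre - 11]
14. n8.acc = false  [terminal]
15. n7.mk = -5  [-5]
16. n7.pre = -7  [-7]
17. n7.ok = "xq"  ["xq"]
18. n2.val = 22  [A.mk * 2 - 18]
19. n9.cnt = 8  [8]
20. n10.fin = true  [true]
21. n10.wid = true  [true]
22. n11.fin = true  [terminal]
23. n12.key = "vu"  ["vu"]
24. n12.ok = "mk"  ["mk"]
25. n13.fin = false  [terminal]
26. n14.acc = true  [terminal]
27. n12.val = -2  [len(B.ok) - 4]
28. n15.cnt = 25  [25]
29. n16.fin = true  [terminal]
30. n17.key = 19  [terminal]
31. n18.acc = true  [terminal]
32. n15.pre = 11  [11]
33. n10.lim = false  [false]
34. n10.mk = -1  [S.pre * 2 - 23]
35. n19.cnt = 17  [A₀.mk + S₀.cnt + 10]
36. n20.fin = false  [S.cnt > 17]
37. n20.wid = false  [S.cnt > 17]
38. n21.key = 14  [terminal]
39. n20.lim = true  [true]
40. n20.mk = -6  [b.key * -1 + 8]
41. n19.pre = 13  [(if A.lim then A.mk else S.cnt) + 19]
42. n22.fin = true  [A₀.lim == false]
43. n22.wid = true  [S₁.pre == 13]
44. n23.ok = 22  [terminal]
45. n24.ok = -3  [terminal]
46. n22.lim = true  [A.wid == true]
47. n22.mk = 1  [f₀.ok - 21]
48. n9.pre = -3  [S₁.pre - 16]
49. n1.val = 8  [len(B₀.key) + 6]
50. n0.pre = 0  [B.val - 8]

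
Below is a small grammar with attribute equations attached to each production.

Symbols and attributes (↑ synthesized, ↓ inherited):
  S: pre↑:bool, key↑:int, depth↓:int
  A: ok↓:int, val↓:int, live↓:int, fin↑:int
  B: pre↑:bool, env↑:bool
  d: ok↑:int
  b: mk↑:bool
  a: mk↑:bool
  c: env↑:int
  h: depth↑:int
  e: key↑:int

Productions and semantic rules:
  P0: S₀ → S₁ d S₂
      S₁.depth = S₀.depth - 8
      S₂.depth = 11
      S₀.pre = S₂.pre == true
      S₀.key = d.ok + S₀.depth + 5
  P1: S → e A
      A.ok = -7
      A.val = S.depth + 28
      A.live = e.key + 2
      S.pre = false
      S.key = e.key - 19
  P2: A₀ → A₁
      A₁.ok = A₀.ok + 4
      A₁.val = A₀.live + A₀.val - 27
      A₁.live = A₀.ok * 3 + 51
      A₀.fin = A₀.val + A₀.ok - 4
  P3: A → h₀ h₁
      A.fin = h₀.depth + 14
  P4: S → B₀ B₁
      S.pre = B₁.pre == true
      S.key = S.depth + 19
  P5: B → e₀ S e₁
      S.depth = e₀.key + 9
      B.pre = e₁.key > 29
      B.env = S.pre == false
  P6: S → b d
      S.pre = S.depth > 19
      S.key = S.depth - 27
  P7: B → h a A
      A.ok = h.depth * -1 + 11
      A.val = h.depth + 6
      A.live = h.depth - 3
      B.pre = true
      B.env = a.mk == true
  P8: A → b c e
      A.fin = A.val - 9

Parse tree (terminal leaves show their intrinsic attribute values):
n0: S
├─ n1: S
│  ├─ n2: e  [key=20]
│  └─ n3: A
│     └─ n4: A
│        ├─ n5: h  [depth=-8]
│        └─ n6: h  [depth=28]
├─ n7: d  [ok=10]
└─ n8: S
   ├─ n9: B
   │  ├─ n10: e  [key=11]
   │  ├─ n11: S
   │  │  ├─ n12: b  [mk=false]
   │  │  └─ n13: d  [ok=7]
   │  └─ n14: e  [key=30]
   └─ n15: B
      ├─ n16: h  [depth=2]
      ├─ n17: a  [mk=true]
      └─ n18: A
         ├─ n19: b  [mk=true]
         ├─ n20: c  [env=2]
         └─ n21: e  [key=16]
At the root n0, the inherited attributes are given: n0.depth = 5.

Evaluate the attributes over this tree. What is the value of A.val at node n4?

20

1. n0.depth = 5  [given at root]
2. n1.depth = -3  [S₀.depth - 8]
3. n2.key = 20  [terminal]
4. n3.ok = -7  [-7]
5. n3.val = 25  [S.depth + 28]
6. n3.live = 22  [e.key + 2]
7. n4.ok = -3  [A₀.ok + 4]
8. n4.val = 20  [A₀.live + A₀.val - 27]
9. n4.live = 30  [A₀.ok * 3 + 51]
10. n5.depth = -8  [terminal]
11. n6.depth = 28  [terminal]
12. n4.fin = 6  [h₀.depth + 14]
13. n3.fin = 14  [A₀.val + A₀.ok - 4]
14. n1.pre = false  [false]
15. n1.key = 1  [e.key - 19]
16. n7.ok = 10  [terminal]
17. n8.depth = 11  [11]
18. n10.key = 11  [terminal]
19. n11.depth = 20  [e₀.key + 9]
20. n12.mk = false  [terminal]
21. n13.ok = 7  [terminal]
22. n11.pre = true  [S.depth > 19]
23. n11.key = -7  [S.depth - 27]
24. n14.key = 30  [terminal]
25. n9.pre = true  [e₁.key > 29]
26. n9.env = false  [S.pre == false]
27. n16.depth = 2  [terminal]
28. n17.mk = true  [terminal]
29. n18.ok = 9  [h.depth * -1 + 11]
30. n18.val = 8  [h.depth + 6]
31. n18.live = -1  [h.depth - 3]
32. n19.mk = true  [terminal]
33. n20.env = 2  [terminal]
34. n21.key = 16  [terminal]
35. n18.fin = -1  [A.val - 9]
36. n15.pre = true  [true]
37. n15.env = true  [a.mk == true]
38. n8.pre = true  [B₁.pre == true]
39. n8.key = 30  [S.depth + 19]
40. n0.pre = true  [S₂.pre == true]
41. n0.key = 20  [d.ok + S₀.depth + 5]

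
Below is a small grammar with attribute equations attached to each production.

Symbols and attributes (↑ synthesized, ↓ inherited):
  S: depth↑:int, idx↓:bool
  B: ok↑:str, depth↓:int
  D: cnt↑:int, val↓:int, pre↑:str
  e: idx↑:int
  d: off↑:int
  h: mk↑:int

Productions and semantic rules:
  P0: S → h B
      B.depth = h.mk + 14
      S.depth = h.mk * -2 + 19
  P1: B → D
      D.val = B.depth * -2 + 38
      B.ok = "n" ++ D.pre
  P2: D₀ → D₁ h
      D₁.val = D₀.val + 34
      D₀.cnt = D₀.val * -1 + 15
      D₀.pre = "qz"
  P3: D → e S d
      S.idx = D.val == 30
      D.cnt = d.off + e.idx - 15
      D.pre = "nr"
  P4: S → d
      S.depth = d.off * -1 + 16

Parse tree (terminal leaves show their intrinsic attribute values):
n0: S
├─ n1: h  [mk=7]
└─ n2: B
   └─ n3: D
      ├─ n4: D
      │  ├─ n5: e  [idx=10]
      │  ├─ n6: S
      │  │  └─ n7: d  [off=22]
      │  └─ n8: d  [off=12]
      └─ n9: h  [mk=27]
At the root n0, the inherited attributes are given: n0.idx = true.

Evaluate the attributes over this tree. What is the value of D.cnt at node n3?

19

1. n0.idx = true  [given at root]
2. n1.mk = 7  [terminal]
3. n2.depth = 21  [h.mk + 14]
4. n3.val = -4  [B.depth * -2 + 38]
5. n4.val = 30  [D₀.val + 34]
6. n5.idx = 10  [terminal]
7. n6.idx = true  [D.val == 30]
8. n7.off = 22  [terminal]
9. n6.depth = -6  [d.off * -1 + 16]
10. n8.off = 12  [terminal]
11. n4.cnt = 7  [d.off + e.idx - 15]
12. n4.pre = "nr"  ["nr"]
13. n9.mk = 27  [terminal]
14. n3.cnt = 19  [D₀.val * -1 + 15]
15. n3.pre = "qz"  ["qz"]
16. n2.ok = "nqz"  ["n" ++ D.pre]
17. n0.depth = 5  [h.mk * -2 + 19]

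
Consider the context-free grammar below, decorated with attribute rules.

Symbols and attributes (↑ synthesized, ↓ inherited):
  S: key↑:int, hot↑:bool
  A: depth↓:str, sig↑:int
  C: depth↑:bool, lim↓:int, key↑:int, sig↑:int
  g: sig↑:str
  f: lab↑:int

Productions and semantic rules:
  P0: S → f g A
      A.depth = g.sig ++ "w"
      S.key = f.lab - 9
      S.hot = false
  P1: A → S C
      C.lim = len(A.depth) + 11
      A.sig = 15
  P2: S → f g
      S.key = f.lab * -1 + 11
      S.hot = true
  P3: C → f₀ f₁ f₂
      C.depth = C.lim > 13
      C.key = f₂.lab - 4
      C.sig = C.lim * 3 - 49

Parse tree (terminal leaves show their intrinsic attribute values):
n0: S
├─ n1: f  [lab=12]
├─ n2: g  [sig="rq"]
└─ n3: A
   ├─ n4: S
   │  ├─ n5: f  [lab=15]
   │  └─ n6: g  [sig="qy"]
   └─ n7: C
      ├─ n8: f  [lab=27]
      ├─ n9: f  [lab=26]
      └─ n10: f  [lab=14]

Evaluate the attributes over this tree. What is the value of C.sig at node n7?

-7

1. n1.lab = 12  [terminal]
2. n2.sig = "rq"  [terminal]
3. n3.depth = "rqw"  [g.sig ++ "w"]
4. n5.lab = 15  [terminal]
5. n6.sig = "qy"  [terminal]
6. n4.key = -4  [f.lab * -1 + 11]
7. n4.hot = true  [true]
8. n7.lim = 14  [len(A.depth) + 11]
9. n8.lab = 27  [terminal]
10. n9.lab = 26  [terminal]
11. n10.lab = 14  [terminal]
12. n7.depth = true  [C.lim > 13]
13. n7.key = 10  [f₂.lab - 4]
14. n7.sig = -7  [C.lim * 3 - 49]
15. n3.sig = 15  [15]
16. n0.key = 3  [f.lab - 9]
17. n0.hot = false  [false]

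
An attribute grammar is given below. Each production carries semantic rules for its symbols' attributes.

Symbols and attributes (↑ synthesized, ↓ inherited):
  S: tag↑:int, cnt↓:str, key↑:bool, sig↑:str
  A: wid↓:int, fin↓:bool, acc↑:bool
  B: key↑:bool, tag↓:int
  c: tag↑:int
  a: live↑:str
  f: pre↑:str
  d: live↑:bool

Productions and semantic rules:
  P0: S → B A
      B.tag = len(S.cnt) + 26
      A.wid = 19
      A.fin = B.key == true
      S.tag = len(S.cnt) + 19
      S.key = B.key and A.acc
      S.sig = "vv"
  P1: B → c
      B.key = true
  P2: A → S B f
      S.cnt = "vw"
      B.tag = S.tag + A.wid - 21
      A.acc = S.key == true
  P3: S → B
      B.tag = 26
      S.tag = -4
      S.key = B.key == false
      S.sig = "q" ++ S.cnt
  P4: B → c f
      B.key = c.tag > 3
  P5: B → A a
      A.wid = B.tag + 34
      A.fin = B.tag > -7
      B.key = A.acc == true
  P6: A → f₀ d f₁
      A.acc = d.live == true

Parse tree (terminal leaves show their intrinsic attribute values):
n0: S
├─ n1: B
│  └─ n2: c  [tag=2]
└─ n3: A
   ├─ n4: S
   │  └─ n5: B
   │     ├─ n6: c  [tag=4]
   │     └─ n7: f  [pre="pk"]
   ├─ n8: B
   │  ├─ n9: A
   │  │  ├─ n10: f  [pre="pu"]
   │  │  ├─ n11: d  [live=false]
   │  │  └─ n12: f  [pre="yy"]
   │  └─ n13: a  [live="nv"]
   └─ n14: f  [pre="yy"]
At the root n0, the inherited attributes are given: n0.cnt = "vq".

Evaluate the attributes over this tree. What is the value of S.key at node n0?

1. n0.cnt = "vq"  [given at root]
2. n1.tag = 28  [len(S.cnt) + 26]
3. n2.tag = 2  [terminal]
4. n1.key = true  [true]
5. n3.wid = 19  [19]
6. n3.fin = true  [B.key == true]
7. n4.cnt = "vw"  ["vw"]
8. n5.tag = 26  [26]
9. n6.tag = 4  [terminal]
10. n7.pre = "pk"  [terminal]
11. n5.key = true  [c.tag > 3]
12. n4.tag = -4  [-4]
13. n4.key = false  [B.key == false]
14. n4.sig = "qvw"  ["q" ++ S.cnt]
15. n8.tag = -6  [S.tag + A.wid - 21]
16. n9.wid = 28  [B.tag + 34]
17. n9.fin = true  [B.tag > -7]
18. n10.pre = "pu"  [terminal]
19. n11.live = false  [terminal]
20. n12.pre = "yy"  [terminal]
21. n9.acc = false  [d.live == true]
22. n13.live = "nv"  [terminal]
23. n8.key = false  [A.acc == true]
24. n14.pre = "yy"  [terminal]
25. n3.acc = false  [S.key == true]
26. n0.tag = 21  [len(S.cnt) + 19]
27. n0.key = false  [B.key and A.acc]
28. n0.sig = "vv"  ["vv"]

false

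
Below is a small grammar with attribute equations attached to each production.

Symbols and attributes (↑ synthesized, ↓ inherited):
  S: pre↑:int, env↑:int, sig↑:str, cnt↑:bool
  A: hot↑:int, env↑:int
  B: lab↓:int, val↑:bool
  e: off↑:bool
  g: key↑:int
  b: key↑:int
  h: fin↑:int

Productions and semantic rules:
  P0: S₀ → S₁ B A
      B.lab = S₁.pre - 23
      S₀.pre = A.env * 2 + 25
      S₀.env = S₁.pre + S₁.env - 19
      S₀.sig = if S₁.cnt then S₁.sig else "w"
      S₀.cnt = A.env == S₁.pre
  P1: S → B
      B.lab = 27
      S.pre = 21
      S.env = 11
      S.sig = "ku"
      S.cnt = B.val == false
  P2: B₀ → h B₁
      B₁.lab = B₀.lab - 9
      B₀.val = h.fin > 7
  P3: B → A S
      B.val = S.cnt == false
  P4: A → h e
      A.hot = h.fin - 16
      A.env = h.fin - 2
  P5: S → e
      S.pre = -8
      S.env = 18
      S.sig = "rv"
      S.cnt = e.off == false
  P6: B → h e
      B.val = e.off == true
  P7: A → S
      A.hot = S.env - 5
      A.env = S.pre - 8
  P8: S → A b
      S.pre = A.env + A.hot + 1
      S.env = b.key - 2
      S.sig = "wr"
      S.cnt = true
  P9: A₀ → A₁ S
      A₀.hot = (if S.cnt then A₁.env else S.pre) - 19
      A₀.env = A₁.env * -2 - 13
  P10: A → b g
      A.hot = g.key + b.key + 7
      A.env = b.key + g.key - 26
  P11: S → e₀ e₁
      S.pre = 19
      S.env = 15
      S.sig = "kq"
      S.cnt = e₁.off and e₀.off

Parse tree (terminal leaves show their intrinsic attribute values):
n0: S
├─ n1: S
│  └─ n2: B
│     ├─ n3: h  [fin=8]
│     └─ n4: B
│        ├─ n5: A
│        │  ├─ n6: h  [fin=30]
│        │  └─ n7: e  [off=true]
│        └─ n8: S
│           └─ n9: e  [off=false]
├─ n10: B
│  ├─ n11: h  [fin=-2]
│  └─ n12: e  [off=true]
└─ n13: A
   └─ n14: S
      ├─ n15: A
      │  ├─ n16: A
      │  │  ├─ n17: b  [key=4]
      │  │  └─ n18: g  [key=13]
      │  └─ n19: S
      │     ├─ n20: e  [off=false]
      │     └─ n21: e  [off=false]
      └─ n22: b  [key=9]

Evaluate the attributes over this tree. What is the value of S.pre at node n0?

21

1. n2.lab = 27  [27]
2. n3.fin = 8  [terminal]
3. n4.lab = 18  [B₀.lab - 9]
4. n6.fin = 30  [terminal]
5. n7.off = true  [terminal]
6. n5.hot = 14  [h.fin - 16]
7. n5.env = 28  [h.fin - 2]
8. n9.off = false  [terminal]
9. n8.pre = -8  [-8]
10. n8.env = 18  [18]
11. n8.sig = "rv"  ["rv"]
12. n8.cnt = true  [e.off == false]
13. n4.val = false  [S.cnt == false]
14. n2.val = true  [h.fin > 7]
15. n1.pre = 21  [21]
16. n1.env = 11  [11]
17. n1.sig = "ku"  ["ku"]
18. n1.cnt = false  [B.val == false]
19. n10.lab = -2  [S₁.pre - 23]
20. n11.fin = -2  [terminal]
21. n12.off = true  [terminal]
22. n10.val = true  [e.off == true]
23. n17.key = 4  [terminal]
24. n18.key = 13  [terminal]
25. n16.hot = 24  [g.key + b.key + 7]
26. n16.env = -9  [b.key + g.key - 26]
27. n20.off = false  [terminal]
28. n21.off = false  [terminal]
29. n19.pre = 19  [19]
30. n19.env = 15  [15]
31. n19.sig = "kq"  ["kq"]
32. n19.cnt = false  [e₁.off and e₀.off]
33. n15.hot = 0  [(if S.cnt then A₁.env else S.pre) - 19]
34. n15.env = 5  [A₁.env * -2 - 13]
35. n22.key = 9  [terminal]
36. n14.pre = 6  [A.env + A.hot + 1]
37. n14.env = 7  [b.key - 2]
38. n14.sig = "wr"  ["wr"]
39. n14.cnt = true  [true]
40. n13.hot = 2  [S.env - 5]
41. n13.env = -2  [S.pre - 8]
42. n0.pre = 21  [A.env * 2 + 25]
43. n0.env = 13  [S₁.pre + S₁.env - 19]
44. n0.sig = "w"  [if S₁.cnt then S₁.sig else "w"]
45. n0.cnt = false  [A.env == S₁.pre]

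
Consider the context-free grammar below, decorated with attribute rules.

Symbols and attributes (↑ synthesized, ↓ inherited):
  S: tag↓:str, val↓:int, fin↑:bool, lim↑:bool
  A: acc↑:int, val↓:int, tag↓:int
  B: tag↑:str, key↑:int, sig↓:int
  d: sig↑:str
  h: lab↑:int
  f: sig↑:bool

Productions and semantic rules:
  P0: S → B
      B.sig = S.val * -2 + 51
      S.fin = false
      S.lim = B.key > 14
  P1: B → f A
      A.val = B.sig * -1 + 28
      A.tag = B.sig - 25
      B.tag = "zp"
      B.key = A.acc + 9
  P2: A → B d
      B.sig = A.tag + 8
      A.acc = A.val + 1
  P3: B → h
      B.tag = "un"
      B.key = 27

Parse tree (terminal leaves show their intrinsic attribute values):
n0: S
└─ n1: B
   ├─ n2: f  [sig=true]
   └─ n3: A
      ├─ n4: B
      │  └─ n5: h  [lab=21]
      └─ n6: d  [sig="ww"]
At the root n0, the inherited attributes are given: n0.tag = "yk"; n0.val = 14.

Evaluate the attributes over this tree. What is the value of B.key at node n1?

15

1. n0.tag = "yk"  [given at root]
2. n0.val = 14  [given at root]
3. n1.sig = 23  [S.val * -2 + 51]
4. n2.sig = true  [terminal]
5. n3.val = 5  [B.sig * -1 + 28]
6. n3.tag = -2  [B.sig - 25]
7. n4.sig = 6  [A.tag + 8]
8. n5.lab = 21  [terminal]
9. n4.tag = "un"  ["un"]
10. n4.key = 27  [27]
11. n6.sig = "ww"  [terminal]
12. n3.acc = 6  [A.val + 1]
13. n1.tag = "zp"  ["zp"]
14. n1.key = 15  [A.acc + 9]
15. n0.fin = false  [false]
16. n0.lim = true  [B.key > 14]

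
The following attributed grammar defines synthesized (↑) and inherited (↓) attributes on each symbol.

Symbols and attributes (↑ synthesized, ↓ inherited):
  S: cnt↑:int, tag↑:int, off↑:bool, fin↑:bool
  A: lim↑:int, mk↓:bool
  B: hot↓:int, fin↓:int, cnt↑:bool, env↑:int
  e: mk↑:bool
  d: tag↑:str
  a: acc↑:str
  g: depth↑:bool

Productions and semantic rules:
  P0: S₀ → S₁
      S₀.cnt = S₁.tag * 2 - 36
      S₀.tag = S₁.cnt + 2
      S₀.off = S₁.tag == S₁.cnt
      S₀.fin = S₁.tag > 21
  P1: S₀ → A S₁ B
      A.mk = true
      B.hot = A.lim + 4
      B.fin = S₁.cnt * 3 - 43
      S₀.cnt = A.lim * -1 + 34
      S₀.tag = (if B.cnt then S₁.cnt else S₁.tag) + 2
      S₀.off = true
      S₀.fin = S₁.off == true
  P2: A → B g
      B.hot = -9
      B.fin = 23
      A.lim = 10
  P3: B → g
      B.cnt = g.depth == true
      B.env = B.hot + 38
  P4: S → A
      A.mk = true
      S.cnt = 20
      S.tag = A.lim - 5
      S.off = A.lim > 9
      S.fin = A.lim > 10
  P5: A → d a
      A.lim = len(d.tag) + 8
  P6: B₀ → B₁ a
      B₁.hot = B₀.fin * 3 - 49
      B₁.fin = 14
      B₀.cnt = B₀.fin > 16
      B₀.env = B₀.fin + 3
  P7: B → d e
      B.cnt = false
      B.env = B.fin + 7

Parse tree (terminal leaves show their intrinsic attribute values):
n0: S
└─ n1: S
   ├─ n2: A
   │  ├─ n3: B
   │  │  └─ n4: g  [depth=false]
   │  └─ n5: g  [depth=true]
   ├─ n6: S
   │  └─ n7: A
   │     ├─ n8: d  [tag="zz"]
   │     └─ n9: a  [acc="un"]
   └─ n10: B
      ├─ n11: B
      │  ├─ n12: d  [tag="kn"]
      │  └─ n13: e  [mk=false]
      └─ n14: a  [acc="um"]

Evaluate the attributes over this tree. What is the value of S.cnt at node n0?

8

1. n2.mk = true  [true]
2. n3.hot = -9  [-9]
3. n3.fin = 23  [23]
4. n4.depth = false  [terminal]
5. n3.cnt = false  [g.depth == true]
6. n3.env = 29  [B.hot + 38]
7. n5.depth = true  [terminal]
8. n2.lim = 10  [10]
9. n7.mk = true  [true]
10. n8.tag = "zz"  [terminal]
11. n9.acc = "un"  [terminal]
12. n7.lim = 10  [len(d.tag) + 8]
13. n6.cnt = 20  [20]
14. n6.tag = 5  [A.lim - 5]
15. n6.off = true  [A.lim > 9]
16. n6.fin = false  [A.lim > 10]
17. n10.hot = 14  [A.lim + 4]
18. n10.fin = 17  [S₁.cnt * 3 - 43]
19. n11.hot = 2  [B₀.fin * 3 - 49]
20. n11.fin = 14  [14]
21. n12.tag = "kn"  [terminal]
22. n13.mk = false  [terminal]
23. n11.cnt = false  [false]
24. n11.env = 21  [B.fin + 7]
25. n14.acc = "um"  [terminal]
26. n10.cnt = true  [B₀.fin > 16]
27. n10.env = 20  [B₀.fin + 3]
28. n1.cnt = 24  [A.lim * -1 + 34]
29. n1.tag = 22  [(if B.cnt then S₁.cnt else S₁.tag) + 2]
30. n1.off = true  [true]
31. n1.fin = true  [S₁.off == true]
32. n0.cnt = 8  [S₁.tag * 2 - 36]
33. n0.tag = 26  [S₁.cnt + 2]
34. n0.off = false  [S₁.tag == S₁.cnt]
35. n0.fin = true  [S₁.tag > 21]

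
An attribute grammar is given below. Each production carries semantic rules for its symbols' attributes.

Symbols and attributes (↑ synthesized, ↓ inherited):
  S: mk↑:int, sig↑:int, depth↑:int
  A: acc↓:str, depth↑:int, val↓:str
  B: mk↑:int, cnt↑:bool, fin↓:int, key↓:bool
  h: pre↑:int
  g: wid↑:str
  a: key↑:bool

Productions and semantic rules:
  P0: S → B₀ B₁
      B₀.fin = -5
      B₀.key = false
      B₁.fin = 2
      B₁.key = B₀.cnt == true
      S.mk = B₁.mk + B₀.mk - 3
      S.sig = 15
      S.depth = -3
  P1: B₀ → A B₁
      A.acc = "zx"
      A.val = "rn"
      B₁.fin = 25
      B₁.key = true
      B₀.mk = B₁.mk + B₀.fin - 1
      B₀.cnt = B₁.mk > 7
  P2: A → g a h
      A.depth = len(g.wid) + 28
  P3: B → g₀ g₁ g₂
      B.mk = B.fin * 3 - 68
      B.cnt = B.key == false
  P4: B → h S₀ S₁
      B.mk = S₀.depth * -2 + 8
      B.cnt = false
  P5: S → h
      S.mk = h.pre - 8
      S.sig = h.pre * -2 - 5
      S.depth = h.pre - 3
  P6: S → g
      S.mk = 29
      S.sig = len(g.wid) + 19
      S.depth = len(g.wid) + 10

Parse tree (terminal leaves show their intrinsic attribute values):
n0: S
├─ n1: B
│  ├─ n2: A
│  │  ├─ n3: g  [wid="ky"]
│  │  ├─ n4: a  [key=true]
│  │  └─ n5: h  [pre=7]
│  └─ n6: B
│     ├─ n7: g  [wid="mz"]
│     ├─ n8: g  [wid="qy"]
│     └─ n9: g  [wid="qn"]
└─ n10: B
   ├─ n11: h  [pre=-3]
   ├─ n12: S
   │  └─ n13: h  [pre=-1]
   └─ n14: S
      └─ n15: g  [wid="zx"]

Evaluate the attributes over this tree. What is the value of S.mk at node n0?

1. n1.fin = -5  [-5]
2. n1.key = false  [false]
3. n2.acc = "zx"  ["zx"]
4. n2.val = "rn"  ["rn"]
5. n3.wid = "ky"  [terminal]
6. n4.key = true  [terminal]
7. n5.pre = 7  [terminal]
8. n2.depth = 30  [len(g.wid) + 28]
9. n6.fin = 25  [25]
10. n6.key = true  [true]
11. n7.wid = "mz"  [terminal]
12. n8.wid = "qy"  [terminal]
13. n9.wid = "qn"  [terminal]
14. n6.mk = 7  [B.fin * 3 - 68]
15. n6.cnt = false  [B.key == false]
16. n1.mk = 1  [B₁.mk + B₀.fin - 1]
17. n1.cnt = false  [B₁.mk > 7]
18. n10.fin = 2  [2]
19. n10.key = false  [B₀.cnt == true]
20. n11.pre = -3  [terminal]
21. n13.pre = -1  [terminal]
22. n12.mk = -9  [h.pre - 8]
23. n12.sig = -3  [h.pre * -2 - 5]
24. n12.depth = -4  [h.pre - 3]
25. n15.wid = "zx"  [terminal]
26. n14.mk = 29  [29]
27. n14.sig = 21  [len(g.wid) + 19]
28. n14.depth = 12  [len(g.wid) + 10]
29. n10.mk = 16  [S₀.depth * -2 + 8]
30. n10.cnt = false  [false]
31. n0.mk = 14  [B₁.mk + B₀.mk - 3]
32. n0.sig = 15  [15]
33. n0.depth = -3  [-3]

14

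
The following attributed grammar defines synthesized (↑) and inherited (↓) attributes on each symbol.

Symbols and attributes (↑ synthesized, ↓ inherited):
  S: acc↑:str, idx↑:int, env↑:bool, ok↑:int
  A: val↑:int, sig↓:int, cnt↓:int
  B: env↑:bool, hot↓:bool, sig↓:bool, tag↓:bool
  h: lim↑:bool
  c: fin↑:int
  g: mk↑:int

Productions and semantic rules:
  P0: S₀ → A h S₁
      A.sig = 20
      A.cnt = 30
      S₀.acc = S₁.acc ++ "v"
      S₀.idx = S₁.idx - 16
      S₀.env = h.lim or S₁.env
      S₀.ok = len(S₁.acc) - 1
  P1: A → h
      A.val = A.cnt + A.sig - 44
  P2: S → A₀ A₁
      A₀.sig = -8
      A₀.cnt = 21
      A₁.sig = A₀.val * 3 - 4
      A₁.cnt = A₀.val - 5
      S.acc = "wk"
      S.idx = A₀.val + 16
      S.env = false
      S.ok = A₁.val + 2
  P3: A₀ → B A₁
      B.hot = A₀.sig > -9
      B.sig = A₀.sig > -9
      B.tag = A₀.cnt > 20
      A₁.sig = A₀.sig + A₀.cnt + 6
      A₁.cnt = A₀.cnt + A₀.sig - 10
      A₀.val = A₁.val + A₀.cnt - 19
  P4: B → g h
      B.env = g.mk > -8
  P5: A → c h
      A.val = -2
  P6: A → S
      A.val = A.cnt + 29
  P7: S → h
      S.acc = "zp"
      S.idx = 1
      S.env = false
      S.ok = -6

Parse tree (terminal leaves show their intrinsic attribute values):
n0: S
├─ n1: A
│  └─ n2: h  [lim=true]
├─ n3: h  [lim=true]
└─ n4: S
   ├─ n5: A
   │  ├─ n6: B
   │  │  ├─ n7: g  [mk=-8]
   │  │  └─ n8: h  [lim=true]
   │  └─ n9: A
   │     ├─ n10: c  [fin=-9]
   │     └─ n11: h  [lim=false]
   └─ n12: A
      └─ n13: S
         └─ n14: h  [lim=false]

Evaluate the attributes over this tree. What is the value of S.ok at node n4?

26

1. n1.sig = 20  [20]
2. n1.cnt = 30  [30]
3. n2.lim = true  [terminal]
4. n1.val = 6  [A.cnt + A.sig - 44]
5. n3.lim = true  [terminal]
6. n5.sig = -8  [-8]
7. n5.cnt = 21  [21]
8. n6.hot = true  [A₀.sig > -9]
9. n6.sig = true  [A₀.sig > -9]
10. n6.tag = true  [A₀.cnt > 20]
11. n7.mk = -8  [terminal]
12. n8.lim = true  [terminal]
13. n6.env = false  [g.mk > -8]
14. n9.sig = 19  [A₀.sig + A₀.cnt + 6]
15. n9.cnt = 3  [A₀.cnt + A₀.sig - 10]
16. n10.fin = -9  [terminal]
17. n11.lim = false  [terminal]
18. n9.val = -2  [-2]
19. n5.val = 0  [A₁.val + A₀.cnt - 19]
20. n12.sig = -4  [A₀.val * 3 - 4]
21. n12.cnt = -5  [A₀.val - 5]
22. n14.lim = false  [terminal]
23. n13.acc = "zp"  ["zp"]
24. n13.idx = 1  [1]
25. n13.env = false  [false]
26. n13.ok = -6  [-6]
27. n12.val = 24  [A.cnt + 29]
28. n4.acc = "wk"  ["wk"]
29. n4.idx = 16  [A₀.val + 16]
30. n4.env = false  [false]
31. n4.ok = 26  [A₁.val + 2]
32. n0.acc = "wkv"  [S₁.acc ++ "v"]
33. n0.idx = 0  [S₁.idx - 16]
34. n0.env = true  [h.lim or S₁.env]
35. n0.ok = 1  [len(S₁.acc) - 1]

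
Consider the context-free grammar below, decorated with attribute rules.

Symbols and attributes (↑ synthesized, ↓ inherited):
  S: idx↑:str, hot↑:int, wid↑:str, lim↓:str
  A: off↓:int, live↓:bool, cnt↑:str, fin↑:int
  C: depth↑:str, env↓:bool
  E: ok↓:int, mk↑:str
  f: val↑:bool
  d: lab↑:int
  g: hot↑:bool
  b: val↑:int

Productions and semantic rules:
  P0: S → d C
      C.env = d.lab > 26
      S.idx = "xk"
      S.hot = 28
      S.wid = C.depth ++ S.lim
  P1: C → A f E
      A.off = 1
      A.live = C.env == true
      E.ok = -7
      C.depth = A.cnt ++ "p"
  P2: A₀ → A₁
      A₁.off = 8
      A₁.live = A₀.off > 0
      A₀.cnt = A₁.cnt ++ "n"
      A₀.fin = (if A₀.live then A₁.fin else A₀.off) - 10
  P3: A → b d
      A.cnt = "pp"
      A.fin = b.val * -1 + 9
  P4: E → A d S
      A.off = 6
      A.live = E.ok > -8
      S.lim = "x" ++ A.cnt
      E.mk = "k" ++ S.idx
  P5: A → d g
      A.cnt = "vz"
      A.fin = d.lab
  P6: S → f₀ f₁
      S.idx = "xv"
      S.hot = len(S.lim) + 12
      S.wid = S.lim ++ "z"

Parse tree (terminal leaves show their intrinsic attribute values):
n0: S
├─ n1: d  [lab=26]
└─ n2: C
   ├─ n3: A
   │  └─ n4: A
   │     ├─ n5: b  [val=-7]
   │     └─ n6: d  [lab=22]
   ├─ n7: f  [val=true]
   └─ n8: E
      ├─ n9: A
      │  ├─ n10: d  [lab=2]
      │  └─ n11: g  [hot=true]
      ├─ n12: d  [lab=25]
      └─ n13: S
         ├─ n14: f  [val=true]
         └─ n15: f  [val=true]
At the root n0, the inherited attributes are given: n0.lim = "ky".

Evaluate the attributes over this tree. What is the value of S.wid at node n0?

1. n0.lim = "ky"  [given at root]
2. n1.lab = 26  [terminal]
3. n2.env = false  [d.lab > 26]
4. n3.off = 1  [1]
5. n3.live = false  [C.env == true]
6. n4.off = 8  [8]
7. n4.live = true  [A₀.off > 0]
8. n5.val = -7  [terminal]
9. n6.lab = 22  [terminal]
10. n4.cnt = "pp"  ["pp"]
11. n4.fin = 16  [b.val * -1 + 9]
12. n3.cnt = "ppn"  [A₁.cnt ++ "n"]
13. n3.fin = -9  [(if A₀.live then A₁.fin else A₀.off) - 10]
14. n7.val = true  [terminal]
15. n8.ok = -7  [-7]
16. n9.off = 6  [6]
17. n9.live = true  [E.ok > -8]
18. n10.lab = 2  [terminal]
19. n11.hot = true  [terminal]
20. n9.cnt = "vz"  ["vz"]
21. n9.fin = 2  [d.lab]
22. n12.lab = 25  [terminal]
23. n13.lim = "xvz"  ["x" ++ A.cnt]
24. n14.val = true  [terminal]
25. n15.val = true  [terminal]
26. n13.idx = "xv"  ["xv"]
27. n13.hot = 15  [len(S.lim) + 12]
28. n13.wid = "xvzz"  [S.lim ++ "z"]
29. n8.mk = "kxv"  ["k" ++ S.idx]
30. n2.depth = "ppnp"  [A.cnt ++ "p"]
31. n0.idx = "xk"  ["xk"]
32. n0.hot = 28  [28]
33. n0.wid = "ppnpky"  [C.depth ++ S.lim]

"ppnpky"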